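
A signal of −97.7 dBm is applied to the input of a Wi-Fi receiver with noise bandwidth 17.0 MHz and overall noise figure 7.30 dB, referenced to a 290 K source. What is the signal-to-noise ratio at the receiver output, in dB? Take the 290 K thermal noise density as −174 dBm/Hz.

−3.3 dB

Noise floor: N = −174 + 10 log₁₀(B) + NF
10 log₁₀(1.70×10⁷) = 72.3 dB
N = −174 + 72.3 + 7.30 = −94.40 dBm
SNR = P_sig − N = −97.7 − (−94.40) = −3.30 dB → −3.3 dB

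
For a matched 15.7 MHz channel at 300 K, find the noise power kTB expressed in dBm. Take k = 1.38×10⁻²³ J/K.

−101.9 dBm

P_n = kTB = 1.38×10⁻²³ × 300 × 1.57×10⁷ = 6.50×10⁻¹⁴ W
In dBm: 10 log₁₀(6.50×10⁻¹⁴ / 10⁻³) = −101.9 dBm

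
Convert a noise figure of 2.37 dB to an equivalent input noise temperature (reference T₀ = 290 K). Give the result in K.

210 K

F = 10^(2.37/10) = 1.72584
T_e = (F − 1)·T₀ = (1.72584 − 1) × 290 = 210 K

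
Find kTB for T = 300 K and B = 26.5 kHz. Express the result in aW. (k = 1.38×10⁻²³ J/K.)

110 aW

P_n = kTB = 1.38×10⁻²³ × 300 × 2.65×10⁴ = 1.10×10⁻¹⁶ W = 110 aW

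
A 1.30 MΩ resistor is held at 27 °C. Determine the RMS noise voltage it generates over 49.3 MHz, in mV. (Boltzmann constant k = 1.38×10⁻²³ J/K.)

T = 27 °C + 273.15 = 300.15 K
V_n = √(4kTRB)
4kTRB = 4 × 1.38×10⁻²³ × 300.15 × 1.30×10⁶ × 4.93×10⁷ = 1.06×10⁻⁶ V²
V_n = √(1.06×10⁻⁶) = 1.03×10⁻³ V = 1.03 mV

1.03 mV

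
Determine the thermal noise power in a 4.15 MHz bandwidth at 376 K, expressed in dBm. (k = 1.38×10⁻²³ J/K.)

−106.7 dBm

P_n = kTB = 1.38×10⁻²³ × 376 × 4.15×10⁶ = 2.15×10⁻¹⁴ W
In dBm: 10 log₁₀(2.15×10⁻¹⁴ / 10⁻³) = −106.7 dBm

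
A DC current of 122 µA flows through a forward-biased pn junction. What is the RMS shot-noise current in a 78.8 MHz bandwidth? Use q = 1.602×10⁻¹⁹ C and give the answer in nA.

55.5 nA

I_n = √(2qI·B)
2qI·B = 2 × 1.602×10⁻¹⁹ × 1.22×10⁻⁴ × 7.88×10⁷ = 3.08×10⁻¹⁵ A²
I_n = √(3.08×10⁻¹⁵) = 5.55×10⁻⁸ A = 55.5 nA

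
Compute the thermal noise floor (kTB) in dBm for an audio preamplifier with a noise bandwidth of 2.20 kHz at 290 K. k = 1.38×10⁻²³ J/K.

−140.6 dBm

P_n = kTB = 1.38×10⁻²³ × 290 × 2.20×10³ = 8.80×10⁻¹⁸ W
In dBm: 10 log₁₀(8.80×10⁻¹⁸ / 10⁻³) = −140.6 dBm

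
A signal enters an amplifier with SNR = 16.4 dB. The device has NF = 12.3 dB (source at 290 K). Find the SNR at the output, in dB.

By definition F = SNR_in/SNR_out, so in dB: SNR_out = SNR_in − NF
SNR_out = 16.4 − 12.3 = 4.1 dB

4.1 dB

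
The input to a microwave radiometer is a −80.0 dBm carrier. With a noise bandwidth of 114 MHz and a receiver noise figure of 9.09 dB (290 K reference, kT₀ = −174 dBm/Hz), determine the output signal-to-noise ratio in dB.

Noise floor: N = −174 + 10 log₁₀(B) + NF
10 log₁₀(1.14×10⁸) = 80.57 dB
N = −174 + 80.57 + 9.09 = −84.34 dBm
SNR = P_sig − N = −80.0 − (−84.34) = 4.34 dB → 4.3 dB

4.3 dB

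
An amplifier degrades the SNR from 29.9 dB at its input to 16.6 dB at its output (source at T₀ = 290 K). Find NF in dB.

NF (dB) = SNR_in(dB) − SNR_out(dB) when the source is at T₀
NF = 29.9 − 16.6 = 13.3 dB

13.3 dB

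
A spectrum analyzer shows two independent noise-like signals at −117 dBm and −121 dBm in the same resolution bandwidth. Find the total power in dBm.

Convert to linear, add, convert back:
P₁ = 2.00×10⁻¹⁵ W, P₂ = 7.94×10⁻¹⁶ W
P_tot = 2.79×10⁻¹⁵ W → 10 log₁₀(P_tot / 10⁻³) = −115.5 dBm

−115.5 dBm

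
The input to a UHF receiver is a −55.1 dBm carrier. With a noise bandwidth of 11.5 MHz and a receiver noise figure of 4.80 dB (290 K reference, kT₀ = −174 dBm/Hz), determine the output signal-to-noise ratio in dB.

Noise floor: N = −174 + 10 log₁₀(B) + NF
10 log₁₀(1.15×10⁷) = 70.61 dB
N = −174 + 70.61 + 4.80 = −98.59 dBm
SNR = P_sig − N = −55.1 − (−98.59) = 43.49 dB → 43.5 dB

43.5 dB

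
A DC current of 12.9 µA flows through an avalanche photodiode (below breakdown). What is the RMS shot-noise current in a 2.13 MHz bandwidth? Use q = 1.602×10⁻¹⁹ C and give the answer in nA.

I_n = √(2qI·B)
2qI·B = 2 × 1.602×10⁻¹⁹ × 1.29×10⁻⁵ × 2.13×10⁶ = 8.80×10⁻¹⁸ A²
I_n = √(8.80×10⁻¹⁸) = 2.97×10⁻⁹ A = 2.97 nA

2.97 nA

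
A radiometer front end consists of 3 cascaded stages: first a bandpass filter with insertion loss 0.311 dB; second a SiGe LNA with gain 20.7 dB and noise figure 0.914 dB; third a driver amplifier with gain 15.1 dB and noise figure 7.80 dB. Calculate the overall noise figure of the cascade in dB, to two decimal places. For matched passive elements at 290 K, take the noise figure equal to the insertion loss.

Convert to linear (a loss of L dB is a gain of −L dB): F_i = 10^(NF_i/10), G_i = 10^(G_i,dB/10)
  Stage 1: F_1 = 10^(0.311/10) = 1.074, G_1 = 10^(−0.311/10) = 0.9309
  Stage 2: F_2 = 10^(0.914/10) = 1.234, G_2 = 10^(20.7/10) = 117.5
  Stage 3: F_3 = 10^(7.80/10) = 6.026, G_3 = 10^(15.1/10) = 32.36
Friis cascade:
  F = 1.074 + (1.234 − 1)/0.9309 + (6.026 − 1)/109.4 = 1.372
NF = 10 log₁₀(1.372) = 1.37 dB

1.37 dB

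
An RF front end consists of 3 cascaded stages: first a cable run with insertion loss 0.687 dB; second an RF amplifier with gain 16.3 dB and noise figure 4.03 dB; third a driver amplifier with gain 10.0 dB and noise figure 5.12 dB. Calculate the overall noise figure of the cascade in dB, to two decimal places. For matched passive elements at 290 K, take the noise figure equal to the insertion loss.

4.81 dB

Convert to linear (a loss of L dB is a gain of −L dB): F_i = 10^(NF_i/10), G_i = 10^(G_i,dB/10)
  Stage 1: F_1 = 10^(0.687/10) = 1.171, G_1 = 10^(−0.687/10) = 0.8537
  Stage 2: F_2 = 10^(4.03/10) = 2.529, G_2 = 10^(16.3/10) = 42.66
  Stage 3: F_3 = 10^(5.12/10) = 3.251, G_3 = 10^(10.0/10) = 10.00
Friis cascade:
  F = 1.171 + (2.529 − 1)/0.8537 + (3.251 − 1)/36.42 = 3.025
NF = 10 log₁₀(3.025) = 4.81 dB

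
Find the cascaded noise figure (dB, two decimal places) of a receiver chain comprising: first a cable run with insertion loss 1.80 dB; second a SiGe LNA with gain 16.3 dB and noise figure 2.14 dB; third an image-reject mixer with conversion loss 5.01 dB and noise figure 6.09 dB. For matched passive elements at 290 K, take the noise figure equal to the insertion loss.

Convert to linear (a loss of L dB is a gain of −L dB): F_i = 10^(NF_i/10), G_i = 10^(G_i,dB/10)
  Stage 1: F_1 = 10^(1.80/10) = 1.514, G_1 = 10^(−1.80/10) = 0.6607
  Stage 2: F_2 = 10^(2.14/10) = 1.637, G_2 = 10^(16.3/10) = 42.66
  Stage 3: F_3 = 10^(6.09/10) = 4.064, G_3 = 10^(−5.01/10) = 0.3155
Friis cascade:
  F = 1.514 + (1.637 − 1)/0.6607 + (4.064 − 1)/28.18 = 2.586
NF = 10 log₁₀(2.586) = 4.13 dB

4.13 dB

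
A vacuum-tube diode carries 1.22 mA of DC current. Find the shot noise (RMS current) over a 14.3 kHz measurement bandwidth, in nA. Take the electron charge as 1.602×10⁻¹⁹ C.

I_n = √(2qI·B)
2qI·B = 2 × 1.602×10⁻¹⁹ × 1.22×10⁻³ × 1.43×10⁴ = 5.59×10⁻¹⁸ A²
I_n = √(5.59×10⁻¹⁸) = 2.36×10⁻⁹ A = 2.36 nA

2.36 nA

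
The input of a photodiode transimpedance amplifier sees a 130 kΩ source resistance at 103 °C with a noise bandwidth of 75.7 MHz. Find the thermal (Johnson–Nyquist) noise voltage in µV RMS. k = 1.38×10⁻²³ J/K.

T = 103 °C + 273.15 = 376.15 K
V_n = √(4kTRB)
4kTRB = 4 × 1.38×10⁻²³ × 376.15 × 1.30×10⁵ × 7.57×10⁷ = 2.04×10⁻⁷ V²
V_n = √(2.04×10⁻⁷) = 4.52×10⁻⁴ V = 452 µV

452 µV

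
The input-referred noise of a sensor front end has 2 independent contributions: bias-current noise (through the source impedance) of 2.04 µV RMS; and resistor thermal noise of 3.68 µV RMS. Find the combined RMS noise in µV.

Uncorrelated sources add in power (mean-square): V_tot = √(ΣV_i²)
V_tot = √[(2.04×10⁻⁶)² + (3.68×10⁻⁶)²] = 4.21×10⁻⁶ V = 4.21 µV

4.21 µV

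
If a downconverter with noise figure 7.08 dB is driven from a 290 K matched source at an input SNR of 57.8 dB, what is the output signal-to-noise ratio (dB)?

50.72 dB

By definition F = SNR_in/SNR_out, so in dB: SNR_out = SNR_in − NF
SNR_out = 57.8 − 7.08 = 50.72 dB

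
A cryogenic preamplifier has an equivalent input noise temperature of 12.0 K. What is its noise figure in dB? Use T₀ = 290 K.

0.176 dB

F = 1 + T_e/T₀ = 1 + 12.0/290 = 1.04138
NF = 10 log₁₀(1.04138) = 0.176 dB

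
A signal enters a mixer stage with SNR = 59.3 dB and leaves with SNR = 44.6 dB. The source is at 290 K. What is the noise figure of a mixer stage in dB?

14.7 dB

NF (dB) = SNR_in(dB) − SNR_out(dB) when the source is at T₀
NF = 59.3 − 44.6 = 14.7 dB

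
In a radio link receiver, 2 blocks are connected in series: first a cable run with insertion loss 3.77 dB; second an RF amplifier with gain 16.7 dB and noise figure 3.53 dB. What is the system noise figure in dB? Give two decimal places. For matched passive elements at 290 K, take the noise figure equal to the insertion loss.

7.30 dB

Convert to linear (a loss of L dB is a gain of −L dB): F_i = 10^(NF_i/10), G_i = 10^(G_i,dB/10)
  Stage 1: F_1 = 10^(3.77/10) = 2.382, G_1 = 10^(−3.77/10) = 0.4198
  Stage 2: F_2 = 10^(3.53/10) = 2.254, G_2 = 10^(16.7/10) = 46.77
Friis cascade:
  F = 2.382 + (2.254 − 1)/0.4198 = 5.370
NF = 10 log₁₀(5.370) = 7.30 dB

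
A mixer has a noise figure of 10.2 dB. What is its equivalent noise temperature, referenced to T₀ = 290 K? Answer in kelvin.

2747 K

F = 10^(10.2/10) = 10.4713
T_e = (F − 1)·T₀ = (10.4713 − 1) × 290 = 2747 K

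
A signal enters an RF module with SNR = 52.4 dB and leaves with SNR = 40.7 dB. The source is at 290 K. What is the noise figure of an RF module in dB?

NF (dB) = SNR_in(dB) − SNR_out(dB) when the source is at T₀
NF = 52.4 − 40.7 = 11.7 dB

11.7 dB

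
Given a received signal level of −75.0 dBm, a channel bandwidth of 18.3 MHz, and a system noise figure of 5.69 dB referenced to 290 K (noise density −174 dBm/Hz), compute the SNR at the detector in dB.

20.7 dB

Noise floor: N = −174 + 10 log₁₀(B) + NF
10 log₁₀(1.83×10⁷) = 72.62 dB
N = −174 + 72.62 + 5.69 = −95.69 dBm
SNR = P_sig − N = −75.0 − (−95.69) = 20.69 dB → 20.7 dB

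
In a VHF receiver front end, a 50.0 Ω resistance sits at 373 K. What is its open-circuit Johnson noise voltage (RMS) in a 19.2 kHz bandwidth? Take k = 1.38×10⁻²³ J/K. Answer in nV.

141 nV

V_n = √(4kTRB)
4kTRB = 4 × 1.38×10⁻²³ × 373 × 5.00×10¹ × 1.92×10⁴ = 1.98×10⁻¹⁴ V²
V_n = √(1.98×10⁻¹⁴) = 1.41×10⁻⁷ V = 141 nV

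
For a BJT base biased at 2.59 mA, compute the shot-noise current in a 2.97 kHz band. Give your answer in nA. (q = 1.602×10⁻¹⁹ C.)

I_n = √(2qI·B)
2qI·B = 2 × 1.602×10⁻¹⁹ × 2.59×10⁻³ × 2.97×10³ = 2.46×10⁻¹⁸ A²
I_n = √(2.46×10⁻¹⁸) = 1.57×10⁻⁹ A = 1.57 nA

1.57 nA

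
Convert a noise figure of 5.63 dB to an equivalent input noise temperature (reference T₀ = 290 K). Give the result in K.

770 K

F = 10^(5.63/10) = 3.65595
T_e = (F − 1)·T₀ = (3.65595 − 1) × 290 = 770 K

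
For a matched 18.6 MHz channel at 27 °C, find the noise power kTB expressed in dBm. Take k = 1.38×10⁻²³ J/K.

T = 27 °C + 273.15 = 300.15 K
P_n = kTB = 1.38×10⁻²³ × 300.15 × 1.86×10⁷ = 7.70×10⁻¹⁴ W
In dBm: 10 log₁₀(7.70×10⁻¹⁴ / 10⁻³) = −101.1 dBm

−101.1 dBm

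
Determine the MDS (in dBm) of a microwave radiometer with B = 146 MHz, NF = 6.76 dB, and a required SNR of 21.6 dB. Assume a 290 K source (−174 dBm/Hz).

Sensitivity = −174 + 10 log₁₀(B) + NF + SNR_min
= −174 + 81.64 + 6.76 + 21.6
= −64.00 dBm → −64.0 dBm

−64.0 dBm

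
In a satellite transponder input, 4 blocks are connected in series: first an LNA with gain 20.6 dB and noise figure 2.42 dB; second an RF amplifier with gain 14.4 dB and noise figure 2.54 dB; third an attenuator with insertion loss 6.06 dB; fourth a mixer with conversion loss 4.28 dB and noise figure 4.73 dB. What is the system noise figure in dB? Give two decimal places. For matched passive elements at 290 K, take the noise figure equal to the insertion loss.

2.45 dB

Convert to linear (a loss of L dB is a gain of −L dB): F_i = 10^(NF_i/10), G_i = 10^(G_i,dB/10)
  Stage 1: F_1 = 10^(2.42/10) = 1.746, G_1 = 10^(20.6/10) = 114.8
  Stage 2: F_2 = 10^(2.54/10) = 1.795, G_2 = 10^(14.4/10) = 27.54
  Stage 3: F_3 = 10^(6.06/10) = 4.036, G_3 = 10^(−6.06/10) = 0.2477
  Stage 4: F_4 = 10^(4.73/10) = 2.972, G_4 = 10^(−4.28/10) = 0.3733
Friis cascade:
  F = 1.746 + (1.795 − 1)/114.8 + (4.036 − 1)/3162 + (2.972 − 1)/783.4 = 1.756
NF = 10 log₁₀(1.756) = 2.45 dB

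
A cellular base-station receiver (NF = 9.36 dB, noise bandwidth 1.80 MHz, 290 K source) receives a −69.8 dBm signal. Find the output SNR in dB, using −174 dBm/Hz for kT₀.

Noise floor: N = −174 + 10 log₁₀(B) + NF
10 log₁₀(1.80×10⁶) = 62.55 dB
N = −174 + 62.55 + 9.36 = −102.09 dBm
SNR = P_sig − N = −69.8 − (−102.09) = 32.29 dB → 32.3 dB

32.3 dB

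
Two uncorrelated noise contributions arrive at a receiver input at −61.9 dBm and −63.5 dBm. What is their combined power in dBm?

Convert to linear, add, convert back:
P₁ = 6.46×10⁻¹⁰ W, P₂ = 4.47×10⁻¹⁰ W
P_tot = 1.09×10⁻⁹ W → 10 log₁₀(P_tot / 10⁻³) = −59.6 dBm

−59.6 dBm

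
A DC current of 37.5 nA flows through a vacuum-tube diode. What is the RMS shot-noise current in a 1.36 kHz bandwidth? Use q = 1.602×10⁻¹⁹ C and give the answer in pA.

4.04 pA

I_n = √(2qI·B)
2qI·B = 2 × 1.602×10⁻¹⁹ × 3.75×10⁻⁸ × 1.36×10³ = 1.63×10⁻²³ A²
I_n = √(1.63×10⁻²³) = 4.04×10⁻¹² A = 4.04 pA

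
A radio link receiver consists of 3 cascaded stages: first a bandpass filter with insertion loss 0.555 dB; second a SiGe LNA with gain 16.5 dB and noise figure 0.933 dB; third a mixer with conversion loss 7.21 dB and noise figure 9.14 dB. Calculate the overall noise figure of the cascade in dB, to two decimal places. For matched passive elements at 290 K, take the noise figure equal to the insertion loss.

Convert to linear (a loss of L dB is a gain of −L dB): F_i = 10^(NF_i/10), G_i = 10^(G_i,dB/10)
  Stage 1: F_1 = 10^(0.555/10) = 1.136, G_1 = 10^(−0.555/10) = 0.8800
  Stage 2: F_2 = 10^(0.933/10) = 1.240, G_2 = 10^(16.5/10) = 44.67
  Stage 3: F_3 = 10^(9.14/10) = 8.204, G_3 = 10^(−7.21/10) = 0.1901
Friis cascade:
  F = 1.136 + (1.240 − 1)/0.8800 + (8.204 − 1)/39.31 = 1.592
NF = 10 log₁₀(1.592) = 2.02 dB

2.02 dB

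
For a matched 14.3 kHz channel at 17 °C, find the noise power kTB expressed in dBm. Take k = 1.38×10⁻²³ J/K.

T = 17 °C + 273.15 = 290.15 K
P_n = kTB = 1.38×10⁻²³ × 290.15 × 1.43×10⁴ = 5.73×10⁻¹⁷ W
In dBm: 10 log₁₀(5.73×10⁻¹⁷ / 10⁻³) = −132.4 dBm

−132.4 dBm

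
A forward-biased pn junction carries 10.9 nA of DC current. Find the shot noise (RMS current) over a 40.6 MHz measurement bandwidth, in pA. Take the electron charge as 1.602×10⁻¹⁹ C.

I_n = √(2qI·B)
2qI·B = 2 × 1.602×10⁻¹⁹ × 1.09×10⁻⁸ × 4.06×10⁷ = 1.42×10⁻¹⁹ A²
I_n = √(1.42×10⁻¹⁹) = 3.77×10⁻¹⁰ A = 377 pA

377 pA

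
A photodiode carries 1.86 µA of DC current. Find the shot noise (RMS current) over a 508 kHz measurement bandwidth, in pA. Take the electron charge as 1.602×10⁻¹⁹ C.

550 pA

I_n = √(2qI·B)
2qI·B = 2 × 1.602×10⁻¹⁹ × 1.86×10⁻⁶ × 5.08×10⁵ = 3.03×10⁻¹⁹ A²
I_n = √(3.03×10⁻¹⁹) = 5.50×10⁻¹⁰ A = 550 pA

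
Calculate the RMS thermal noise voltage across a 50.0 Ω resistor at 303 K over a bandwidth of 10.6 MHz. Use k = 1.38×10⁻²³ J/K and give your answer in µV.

2.98 µV

V_n = √(4kTRB)
4kTRB = 4 × 1.38×10⁻²³ × 303 × 5.00×10¹ × 1.06×10⁷ = 8.86×10⁻¹² V²
V_n = √(8.86×10⁻¹²) = 2.98×10⁻⁶ V = 2.98 µV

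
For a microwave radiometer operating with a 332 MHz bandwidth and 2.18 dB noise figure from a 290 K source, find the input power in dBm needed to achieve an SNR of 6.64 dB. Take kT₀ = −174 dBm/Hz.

−80.0 dBm

Sensitivity = −174 + 10 log₁₀(B) + NF + SNR_min
= −174 + 85.21 + 2.18 + 6.64
= −79.97 dBm → −80.0 dBm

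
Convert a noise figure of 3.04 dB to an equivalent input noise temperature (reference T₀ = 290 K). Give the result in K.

294 K

F = 10^(3.04/10) = 2.01372
T_e = (F − 1)·T₀ = (2.01372 − 1) × 290 = 294 K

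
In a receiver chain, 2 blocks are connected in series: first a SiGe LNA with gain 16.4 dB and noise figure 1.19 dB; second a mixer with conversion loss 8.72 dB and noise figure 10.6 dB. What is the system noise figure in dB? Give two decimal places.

1.92 dB

Convert to linear (a loss of L dB is a gain of −L dB): F_i = 10^(NF_i/10), G_i = 10^(G_i,dB/10)
  Stage 1: F_1 = 10^(1.19/10) = 1.315, G_1 = 10^(16.4/10) = 43.65
  Stage 2: F_2 = 10^(10.6/10) = 11.48, G_2 = 10^(−8.72/10) = 0.1343
Friis cascade:
  F = 1.315 + (11.48 − 1)/43.65 = 1.555
NF = 10 log₁₀(1.555) = 1.92 dB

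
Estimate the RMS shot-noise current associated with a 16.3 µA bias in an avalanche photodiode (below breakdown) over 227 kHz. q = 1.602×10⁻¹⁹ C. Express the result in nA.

I_n = √(2qI·B)
2qI·B = 2 × 1.602×10⁻¹⁹ × 1.63×10⁻⁵ × 2.27×10⁵ = 1.19×10⁻¹⁸ A²
I_n = √(1.19×10⁻¹⁸) = 1.09×10⁻⁹ A = 1.09 nA

1.09 nA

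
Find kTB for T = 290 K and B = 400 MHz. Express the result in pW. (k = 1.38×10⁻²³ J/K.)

P_n = kTB = 1.38×10⁻²³ × 290 × 4.00×10⁸ = 1.60×10⁻¹² W = 1.60 pW

1.60 pW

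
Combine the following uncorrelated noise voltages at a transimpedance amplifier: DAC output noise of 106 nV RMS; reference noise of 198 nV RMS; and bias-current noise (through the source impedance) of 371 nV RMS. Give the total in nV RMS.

434 nV

Uncorrelated sources add in power (mean-square): V_tot = √(ΣV_i²)
V_tot = √[(1.06×10⁻⁷)² + (1.98×10⁻⁷)² + (3.71×10⁻⁷)²] = 4.34×10⁻⁷ V = 434 nV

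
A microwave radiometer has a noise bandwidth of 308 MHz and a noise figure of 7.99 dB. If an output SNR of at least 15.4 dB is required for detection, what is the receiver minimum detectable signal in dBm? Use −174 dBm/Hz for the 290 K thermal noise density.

Sensitivity = −174 + 10 log₁₀(B) + NF + SNR_min
= −174 + 84.89 + 7.99 + 15.4
= −65.72 dBm → −65.7 dBm

−65.7 dBm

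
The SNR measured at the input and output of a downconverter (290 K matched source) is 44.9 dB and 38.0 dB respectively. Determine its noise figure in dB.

NF (dB) = SNR_in(dB) − SNR_out(dB) when the source is at T₀
NF = 44.9 − 38.0 = 6.9 dB

6.9 dB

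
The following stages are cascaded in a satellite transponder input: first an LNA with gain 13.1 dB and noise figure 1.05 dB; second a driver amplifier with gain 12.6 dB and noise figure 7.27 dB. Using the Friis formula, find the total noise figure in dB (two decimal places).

Convert to linear (a loss of L dB is a gain of −L dB): F_i = 10^(NF_i/10), G_i = 10^(G_i,dB/10)
  Stage 1: F_1 = 10^(1.05/10) = 1.274, G_1 = 10^(13.1/10) = 20.42
  Stage 2: F_2 = 10^(7.27/10) = 5.333, G_2 = 10^(12.6/10) = 18.20
Friis cascade:
  F = 1.274 + (5.333 − 1)/20.42 = 1.486
NF = 10 log₁₀(1.486) = 1.72 dB

1.72 dB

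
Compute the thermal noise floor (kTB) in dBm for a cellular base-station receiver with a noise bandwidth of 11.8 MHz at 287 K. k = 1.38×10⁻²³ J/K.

−103.3 dBm

P_n = kTB = 1.38×10⁻²³ × 287 × 1.18×10⁷ = 4.67×10⁻¹⁴ W
In dBm: 10 log₁₀(4.67×10⁻¹⁴ / 10⁻³) = −103.3 dBm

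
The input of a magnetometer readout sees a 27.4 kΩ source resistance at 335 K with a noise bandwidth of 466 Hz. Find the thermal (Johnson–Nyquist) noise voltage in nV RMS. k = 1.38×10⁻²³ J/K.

486 nV

V_n = √(4kTRB)
4kTRB = 4 × 1.38×10⁻²³ × 335 × 2.74×10⁴ × 4.66×10² = 2.36×10⁻¹³ V²
V_n = √(2.36×10⁻¹³) = 4.86×10⁻⁷ V = 486 nV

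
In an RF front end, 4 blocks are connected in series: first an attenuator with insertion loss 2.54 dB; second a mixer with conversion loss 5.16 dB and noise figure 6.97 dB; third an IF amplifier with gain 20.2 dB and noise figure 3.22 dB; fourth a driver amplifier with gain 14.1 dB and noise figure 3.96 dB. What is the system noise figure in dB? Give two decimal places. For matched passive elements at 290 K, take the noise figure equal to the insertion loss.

Convert to linear (a loss of L dB is a gain of −L dB): F_i = 10^(NF_i/10), G_i = 10^(G_i,dB/10)
  Stage 1: F_1 = 10^(2.54/10) = 1.795, G_1 = 10^(−2.54/10) = 0.5572
  Stage 2: F_2 = 10^(6.97/10) = 4.977, G_2 = 10^(−5.16/10) = 0.3048
  Stage 3: F_3 = 10^(3.22/10) = 2.099, G_3 = 10^(20.2/10) = 104.7
  Stage 4: F_4 = 10^(3.96/10) = 2.489, G_4 = 10^(14.1/10) = 25.70
Friis cascade:
  F = 1.795 + (4.977 − 1)/0.5572 + (2.099 − 1)/0.1698 + (2.489 − 1)/17.78 = 15.49
NF = 10 log₁₀(15.49) = 11.90 dB

11.90 dB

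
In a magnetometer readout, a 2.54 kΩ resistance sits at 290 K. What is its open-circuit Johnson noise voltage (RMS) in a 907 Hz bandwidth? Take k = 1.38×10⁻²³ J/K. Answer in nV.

V_n = √(4kTRB)
4kTRB = 4 × 1.38×10⁻²³ × 290 × 2.54×10³ × 9.07×10² = 3.69×10⁻¹⁴ V²
V_n = √(3.69×10⁻¹⁴) = 1.92×10⁻⁷ V = 192 nV

192 nV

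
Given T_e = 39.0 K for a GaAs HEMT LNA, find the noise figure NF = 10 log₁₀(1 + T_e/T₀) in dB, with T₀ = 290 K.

F = 1 + T_e/T₀ = 1 + 39.0/290 = 1.13448
NF = 10 log₁₀(1.13448) = 0.548 dB

0.548 dB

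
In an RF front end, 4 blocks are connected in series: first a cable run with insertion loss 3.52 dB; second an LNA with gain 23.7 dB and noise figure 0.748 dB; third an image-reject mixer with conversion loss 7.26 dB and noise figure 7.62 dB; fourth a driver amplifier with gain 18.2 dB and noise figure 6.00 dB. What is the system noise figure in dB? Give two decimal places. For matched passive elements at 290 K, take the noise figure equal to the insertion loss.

Convert to linear (a loss of L dB is a gain of −L dB): F_i = 10^(NF_i/10), G_i = 10^(G_i,dB/10)
  Stage 1: F_1 = 10^(3.52/10) = 2.249, G_1 = 10^(−3.52/10) = 0.4446
  Stage 2: F_2 = 10^(0.748/10) = 1.188, G_2 = 10^(23.7/10) = 234.4
  Stage 3: F_3 = 10^(7.62/10) = 5.781, G_3 = 10^(−7.26/10) = 0.1879
  Stage 4: F_4 = 10^(6.00/10) = 3.981, G_4 = 10^(18.2/10) = 66.07
Friis cascade:
  F = 2.249 + (1.188 − 1)/0.4446 + (5.781 − 1)/104.2 + (3.981 − 1)/19.59 = 2.870
NF = 10 log₁₀(2.870) = 4.58 dB

4.58 dB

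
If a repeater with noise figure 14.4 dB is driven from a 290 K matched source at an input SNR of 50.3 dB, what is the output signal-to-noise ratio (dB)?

35.9 dB

By definition F = SNR_in/SNR_out, so in dB: SNR_out = SNR_in − NF
SNR_out = 50.3 − 14.4 = 35.9 dB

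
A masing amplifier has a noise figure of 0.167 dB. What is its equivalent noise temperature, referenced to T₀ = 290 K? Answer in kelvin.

11.4 K

F = 10^(0.167/10) = 1.0392
T_e = (F − 1)·T₀ = (1.0392 − 1) × 290 = 11.4 K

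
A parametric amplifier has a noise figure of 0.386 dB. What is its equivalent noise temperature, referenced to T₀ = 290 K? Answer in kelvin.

F = 10^(0.386/10) = 1.09295
T_e = (F − 1)·T₀ = (1.09295 − 1) × 290 = 27.0 K

27.0 K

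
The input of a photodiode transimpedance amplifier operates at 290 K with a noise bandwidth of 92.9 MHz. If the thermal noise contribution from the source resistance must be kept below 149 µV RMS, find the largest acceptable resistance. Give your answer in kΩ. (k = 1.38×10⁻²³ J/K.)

14.9 kΩ

Johnson–Nyquist: V_n = √(4kTRB) ⇒ R = V_n² / (4kTB)
4kTB = 4 × 1.38×10⁻²³ × 290 × 9.29×10⁷ = 1.49×10⁻¹²
R = (1.49×10⁻⁴)² / 1.49×10⁻¹² = 1.49×10⁴ Ω = 14.9 kΩ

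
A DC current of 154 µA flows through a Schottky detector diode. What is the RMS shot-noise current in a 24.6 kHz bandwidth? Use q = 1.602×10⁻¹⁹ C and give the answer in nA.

1.10 nA

I_n = √(2qI·B)
2qI·B = 2 × 1.602×10⁻¹⁹ × 1.54×10⁻⁴ × 2.46×10⁴ = 1.21×10⁻¹⁸ A²
I_n = √(1.21×10⁻¹⁸) = 1.10×10⁻⁹ A = 1.10 nA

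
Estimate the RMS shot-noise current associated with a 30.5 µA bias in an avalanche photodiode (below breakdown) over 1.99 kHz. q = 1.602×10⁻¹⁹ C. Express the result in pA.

I_n = √(2qI·B)
2qI·B = 2 × 1.602×10⁻¹⁹ × 3.05×10⁻⁵ × 1.99×10³ = 1.94×10⁻²⁰ A²
I_n = √(1.94×10⁻²⁰) = 1.39×10⁻¹⁰ A = 139 pA

139 pA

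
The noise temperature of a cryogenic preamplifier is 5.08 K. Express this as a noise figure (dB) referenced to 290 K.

F = 1 + T_e/T₀ = 1 + 5.08/290 = 1.01752
NF = 10 log₁₀(1.01752) = 0.075 dB

0.075 dB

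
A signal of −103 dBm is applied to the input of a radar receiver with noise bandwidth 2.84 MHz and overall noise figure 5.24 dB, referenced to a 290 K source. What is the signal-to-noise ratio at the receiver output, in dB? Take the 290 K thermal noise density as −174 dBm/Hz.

Noise floor: N = −174 + 10 log₁₀(B) + NF
10 log₁₀(2.84×10⁶) = 64.53 dB
N = −174 + 64.53 + 5.24 = −104.23 dBm
SNR = P_sig − N = −103 − (−104.23) = 1.23 dB → 1.2 dB

1.2 dB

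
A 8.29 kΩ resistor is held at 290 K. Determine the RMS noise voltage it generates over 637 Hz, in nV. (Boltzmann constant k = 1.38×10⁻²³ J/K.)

291 nV

V_n = √(4kTRB)
4kTRB = 4 × 1.38×10⁻²³ × 290 × 8.29×10³ × 6.37×10² = 8.45×10⁻¹⁴ V²
V_n = √(8.45×10⁻¹⁴) = 2.91×10⁻⁷ V = 291 nV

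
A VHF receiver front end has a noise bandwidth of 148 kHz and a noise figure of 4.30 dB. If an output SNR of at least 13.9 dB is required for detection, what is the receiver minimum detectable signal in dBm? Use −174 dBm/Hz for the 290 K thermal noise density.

−104.1 dBm

Sensitivity = −174 + 10 log₁₀(B) + NF + SNR_min
= −174 + 51.7 + 4.30 + 13.9
= −104.10 dBm → −104.1 dBm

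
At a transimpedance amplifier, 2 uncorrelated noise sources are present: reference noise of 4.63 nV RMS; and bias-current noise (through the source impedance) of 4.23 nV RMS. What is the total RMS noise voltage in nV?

Uncorrelated sources add in power (mean-square): V_tot = √(ΣV_i²)
V_tot = √[(4.63×10⁻⁹)² + (4.23×10⁻⁹)²] = 6.27×10⁻⁹ V = 6.27 nV

6.27 nV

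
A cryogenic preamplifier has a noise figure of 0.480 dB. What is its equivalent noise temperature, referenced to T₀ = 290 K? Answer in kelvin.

33.9 K

F = 10^(0.480/10) = 1.11686
T_e = (F − 1)·T₀ = (1.11686 − 1) × 290 = 33.9 K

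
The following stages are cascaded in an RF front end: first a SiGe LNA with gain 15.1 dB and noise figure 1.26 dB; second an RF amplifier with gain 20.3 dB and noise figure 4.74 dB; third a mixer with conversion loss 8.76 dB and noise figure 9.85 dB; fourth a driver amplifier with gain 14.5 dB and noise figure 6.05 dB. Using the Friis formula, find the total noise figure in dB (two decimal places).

Convert to linear (a loss of L dB is a gain of −L dB): F_i = 10^(NF_i/10), G_i = 10^(G_i,dB/10)
  Stage 1: F_1 = 10^(1.26/10) = 1.337, G_1 = 10^(15.1/10) = 32.36
  Stage 2: F_2 = 10^(4.74/10) = 2.979, G_2 = 10^(20.3/10) = 107.2
  Stage 3: F_3 = 10^(9.85/10) = 9.661, G_3 = 10^(−8.76/10) = 0.1330
  Stage 4: F_4 = 10^(6.05/10) = 4.027, G_4 = 10^(14.5/10) = 28.18
Friis cascade:
  F = 1.337 + (2.979 − 1)/32.36 + (9.661 − 1)/3467 + (4.027 − 1)/461.3 = 1.407
NF = 10 log₁₀(1.407) = 1.48 dB

1.48 dB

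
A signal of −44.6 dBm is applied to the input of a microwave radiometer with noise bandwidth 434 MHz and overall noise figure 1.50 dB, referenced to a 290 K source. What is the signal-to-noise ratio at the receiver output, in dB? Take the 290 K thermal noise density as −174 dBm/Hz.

41.5 dB

Noise floor: N = −174 + 10 log₁₀(B) + NF
10 log₁₀(4.34×10⁸) = 86.37 dB
N = −174 + 86.37 + 1.50 = −86.13 dBm
SNR = P_sig − N = −44.6 − (−86.13) = 41.53 dB → 41.5 dB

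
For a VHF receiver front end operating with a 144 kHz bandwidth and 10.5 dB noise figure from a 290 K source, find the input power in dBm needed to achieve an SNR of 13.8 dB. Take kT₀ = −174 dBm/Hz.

Sensitivity = −174 + 10 log₁₀(B) + NF + SNR_min
= −174 + 51.58 + 10.5 + 13.8
= −98.12 dBm → −98.1 dBm

−98.1 dBm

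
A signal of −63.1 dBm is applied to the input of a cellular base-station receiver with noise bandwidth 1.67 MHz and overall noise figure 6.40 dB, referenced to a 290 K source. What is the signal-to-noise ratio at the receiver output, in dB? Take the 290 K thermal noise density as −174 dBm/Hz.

42.3 dB

Noise floor: N = −174 + 10 log₁₀(B) + NF
10 log₁₀(1.67×10⁶) = 62.23 dB
N = −174 + 62.23 + 6.40 = −105.37 dBm
SNR = P_sig − N = −63.1 − (−105.37) = 42.27 dB → 42.3 dB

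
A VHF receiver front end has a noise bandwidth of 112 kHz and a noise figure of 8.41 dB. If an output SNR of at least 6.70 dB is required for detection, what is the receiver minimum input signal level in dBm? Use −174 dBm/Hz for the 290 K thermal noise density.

−108.4 dBm

Sensitivity = −174 + 10 log₁₀(B) + NF + SNR_min
= −174 + 50.49 + 8.41 + 6.70
= −108.40 dBm → −108.4 dBm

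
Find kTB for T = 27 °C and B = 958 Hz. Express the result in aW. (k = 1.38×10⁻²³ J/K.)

T = 27 °C + 273.15 = 300.15 K
P_n = kTB = 1.38×10⁻²³ × 300.15 × 9.58×10² = 3.97×10⁻¹⁸ W = 3.97 aW

3.97 aW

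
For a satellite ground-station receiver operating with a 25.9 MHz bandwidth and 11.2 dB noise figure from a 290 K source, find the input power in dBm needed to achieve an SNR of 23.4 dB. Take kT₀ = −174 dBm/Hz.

Sensitivity = −174 + 10 log₁₀(B) + NF + SNR_min
= −174 + 74.13 + 11.2 + 23.4
= −65.27 dBm → −65.3 dBm

−65.3 dBm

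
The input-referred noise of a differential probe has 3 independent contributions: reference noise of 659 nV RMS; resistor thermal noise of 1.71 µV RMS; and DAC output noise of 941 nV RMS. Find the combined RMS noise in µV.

2.06 µV

Uncorrelated sources add in power (mean-square): V_tot = √(ΣV_i²)
V_tot = √[(6.59×10⁻⁷)² + (1.71×10⁻⁶)² + (9.41×10⁻⁷)²] = 2.06×10⁻⁶ V = 2.06 µV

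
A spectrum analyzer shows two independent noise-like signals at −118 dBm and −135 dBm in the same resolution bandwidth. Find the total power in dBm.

Convert to linear, add, convert back:
P₁ = 1.58×10⁻¹⁵ W, P₂ = 3.16×10⁻¹⁷ W
P_tot = 1.62×10⁻¹⁵ W → 10 log₁₀(P_tot / 10⁻³) = −117.9 dBm

−117.9 dBm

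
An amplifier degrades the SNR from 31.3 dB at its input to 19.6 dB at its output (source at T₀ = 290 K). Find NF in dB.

11.7 dB

NF (dB) = SNR_in(dB) − SNR_out(dB) when the source is at T₀
NF = 31.3 − 19.6 = 11.7 dB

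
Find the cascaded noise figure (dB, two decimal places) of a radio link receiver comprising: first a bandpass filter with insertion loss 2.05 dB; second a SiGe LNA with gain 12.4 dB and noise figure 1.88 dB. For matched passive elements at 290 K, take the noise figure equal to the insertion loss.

Convert to linear (a loss of L dB is a gain of −L dB): F_i = 10^(NF_i/10), G_i = 10^(G_i,dB/10)
  Stage 1: F_1 = 10^(2.05/10) = 1.603, G_1 = 10^(−2.05/10) = 0.6237
  Stage 2: F_2 = 10^(1.88/10) = 1.542, G_2 = 10^(12.4/10) = 17.38
Friis cascade:
  F = 1.603 + (1.542 − 1)/0.6237 = 2.472
NF = 10 log₁₀(2.472) = 3.93 dB

3.93 dB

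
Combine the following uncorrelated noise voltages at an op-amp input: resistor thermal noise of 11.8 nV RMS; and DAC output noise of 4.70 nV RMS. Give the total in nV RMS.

Uncorrelated sources add in power (mean-square): V_tot = √(ΣV_i²)
V_tot = √[(1.18×10⁻⁸)² + (4.70×10⁻⁹)²] = 1.27×10⁻⁸ V = 12.7 nV

12.7 nV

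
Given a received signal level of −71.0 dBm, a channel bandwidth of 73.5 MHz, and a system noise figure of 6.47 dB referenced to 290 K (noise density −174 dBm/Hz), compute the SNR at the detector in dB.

17.9 dB

Noise floor: N = −174 + 10 log₁₀(B) + NF
10 log₁₀(7.35×10⁷) = 78.66 dB
N = −174 + 78.66 + 6.47 = −88.87 dBm
SNR = P_sig − N = −71.0 − (−88.87) = 17.87 dB → 17.9 dB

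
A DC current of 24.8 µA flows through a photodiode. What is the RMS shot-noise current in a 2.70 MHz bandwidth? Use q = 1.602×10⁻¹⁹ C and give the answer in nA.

I_n = √(2qI·B)
2qI·B = 2 × 1.602×10⁻¹⁹ × 2.48×10⁻⁵ × 2.70×10⁶ = 2.15×10⁻¹⁷ A²
I_n = √(2.15×10⁻¹⁷) = 4.63×10⁻⁹ A = 4.63 nA

4.63 nA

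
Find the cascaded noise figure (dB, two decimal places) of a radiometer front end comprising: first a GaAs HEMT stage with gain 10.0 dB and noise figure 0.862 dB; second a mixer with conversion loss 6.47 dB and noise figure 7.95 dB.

Convert to linear (a loss of L dB is a gain of −L dB): F_i = 10^(NF_i/10), G_i = 10^(G_i,dB/10)
  Stage 1: F_1 = 10^(0.862/10) = 1.220, G_1 = 10^(10.0/10) = 10.00
  Stage 2: F_2 = 10^(7.95/10) = 6.237, G_2 = 10^(−6.47/10) = 0.2254
Friis cascade:
  F = 1.220 + (6.237 − 1)/10.00 = 1.743
NF = 10 log₁₀(1.743) = 2.41 dB

2.41 dB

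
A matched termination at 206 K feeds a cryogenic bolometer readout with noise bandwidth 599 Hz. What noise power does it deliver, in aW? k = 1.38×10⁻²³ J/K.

1.70 aW

P_n = kTB = 1.38×10⁻²³ × 206 × 5.99×10² = 1.70×10⁻¹⁸ W = 1.70 aW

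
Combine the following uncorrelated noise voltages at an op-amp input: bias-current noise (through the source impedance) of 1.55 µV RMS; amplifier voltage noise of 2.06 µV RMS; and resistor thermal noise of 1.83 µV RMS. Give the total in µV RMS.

Uncorrelated sources add in power (mean-square): V_tot = √(ΣV_i²)
V_tot = √[(1.55×10⁻⁶)² + (2.06×10⁻⁶)² + (1.83×10⁻⁶)²] = 3.16×10⁻⁶ V = 3.16 µV

3.16 µV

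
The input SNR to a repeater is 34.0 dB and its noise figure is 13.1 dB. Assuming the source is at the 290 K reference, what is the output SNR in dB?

20.9 dB

By definition F = SNR_in/SNR_out, so in dB: SNR_out = SNR_in − NF
SNR_out = 34.0 − 13.1 = 20.9 dB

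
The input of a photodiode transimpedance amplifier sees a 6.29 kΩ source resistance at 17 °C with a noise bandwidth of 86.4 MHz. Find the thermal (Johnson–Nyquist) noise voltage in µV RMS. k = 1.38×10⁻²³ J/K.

T = 17 °C + 273.15 = 290.15 K
V_n = √(4kTRB)
4kTRB = 4 × 1.38×10⁻²³ × 290.15 × 6.29×10³ × 8.64×10⁷ = 8.70×10⁻⁹ V²
V_n = √(8.70×10⁻⁹) = 9.33×10⁻⁵ V = 93.3 µV

93.3 µV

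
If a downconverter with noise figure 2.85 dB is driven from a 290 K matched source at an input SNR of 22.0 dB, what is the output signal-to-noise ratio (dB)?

19.15 dB

By definition F = SNR_in/SNR_out, so in dB: SNR_out = SNR_in − NF
SNR_out = 22.0 − 2.85 = 19.15 dB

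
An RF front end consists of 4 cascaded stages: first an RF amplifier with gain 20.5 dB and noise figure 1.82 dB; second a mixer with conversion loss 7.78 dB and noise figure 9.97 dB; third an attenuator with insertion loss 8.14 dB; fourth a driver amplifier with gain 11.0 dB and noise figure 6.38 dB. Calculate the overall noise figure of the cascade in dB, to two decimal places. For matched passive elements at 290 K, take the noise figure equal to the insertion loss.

4.86 dB

Convert to linear (a loss of L dB is a gain of −L dB): F_i = 10^(NF_i/10), G_i = 10^(G_i,dB/10)
  Stage 1: F_1 = 10^(1.82/10) = 1.521, G_1 = 10^(20.5/10) = 112.2
  Stage 2: F_2 = 10^(9.97/10) = 9.931, G_2 = 10^(−7.78/10) = 0.1667
  Stage 3: F_3 = 10^(8.14/10) = 6.516, G_3 = 10^(−8.14/10) = 0.1535
  Stage 4: F_4 = 10^(6.38/10) = 4.345, G_4 = 10^(11.0/10) = 12.59
Friis cascade:
  F = 1.521 + (9.931 − 1)/112.2 + (6.516 − 1)/18.71 + (4.345 − 1)/2.871 = 3.060
NF = 10 log₁₀(3.060) = 4.86 dB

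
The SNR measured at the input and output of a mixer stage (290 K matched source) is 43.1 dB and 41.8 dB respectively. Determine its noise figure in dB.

NF (dB) = SNR_in(dB) − SNR_out(dB) when the source is at T₀
NF = 43.1 − 41.8 = 1.3 dB

1.3 dB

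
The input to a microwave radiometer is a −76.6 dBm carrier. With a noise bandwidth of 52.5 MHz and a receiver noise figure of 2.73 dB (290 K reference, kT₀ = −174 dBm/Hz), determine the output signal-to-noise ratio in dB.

17.5 dB

Noise floor: N = −174 + 10 log₁₀(B) + NF
10 log₁₀(5.25×10⁷) = 77.2 dB
N = −174 + 77.2 + 2.73 = −94.07 dBm
SNR = P_sig − N = −76.6 − (−94.07) = 17.47 dB → 17.5 dB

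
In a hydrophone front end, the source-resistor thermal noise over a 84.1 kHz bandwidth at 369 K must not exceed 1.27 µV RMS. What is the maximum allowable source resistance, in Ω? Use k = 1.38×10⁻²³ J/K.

942 Ω

Johnson–Nyquist: V_n = √(4kTRB) ⇒ R = V_n² / (4kTB)
4kTB = 4 × 1.38×10⁻²³ × 369 × 8.41×10⁴ = 1.71×10⁻¹⁵
R = (1.27×10⁻⁶)² / 1.71×10⁻¹⁵ = 9.42×10² Ω = 942 Ω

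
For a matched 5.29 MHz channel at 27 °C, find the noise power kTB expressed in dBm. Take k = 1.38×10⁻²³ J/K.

T = 27 °C + 273.15 = 300.15 K
P_n = kTB = 1.38×10⁻²³ × 300.15 × 5.29×10⁶ = 2.19×10⁻¹⁴ W
In dBm: 10 log₁₀(2.19×10⁻¹⁴ / 10⁻³) = −106.6 dBm

−106.6 dBm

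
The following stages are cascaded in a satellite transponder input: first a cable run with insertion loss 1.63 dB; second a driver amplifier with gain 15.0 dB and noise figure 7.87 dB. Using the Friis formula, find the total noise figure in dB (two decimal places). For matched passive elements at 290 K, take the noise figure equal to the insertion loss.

Convert to linear (a loss of L dB is a gain of −L dB): F_i = 10^(NF_i/10), G_i = 10^(G_i,dB/10)
  Stage 1: F_1 = 10^(1.63/10) = 1.455, G_1 = 10^(−1.63/10) = 0.6871
  Stage 2: F_2 = 10^(7.87/10) = 6.124, G_2 = 10^(15.0/10) = 31.62
Friis cascade:
  F = 1.455 + (6.124 − 1)/0.6871 = 8.913
NF = 10 log₁₀(8.913) = 9.50 dB

9.50 dB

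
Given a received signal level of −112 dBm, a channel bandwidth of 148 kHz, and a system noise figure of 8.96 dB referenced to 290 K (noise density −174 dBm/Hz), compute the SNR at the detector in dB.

1.3 dB

Noise floor: N = −174 + 10 log₁₀(B) + NF
10 log₁₀(1.48×10⁵) = 51.7 dB
N = −174 + 51.7 + 8.96 = −113.34 dBm
SNR = P_sig − N = −112 − (−113.34) = 1.34 dB → 1.3 dB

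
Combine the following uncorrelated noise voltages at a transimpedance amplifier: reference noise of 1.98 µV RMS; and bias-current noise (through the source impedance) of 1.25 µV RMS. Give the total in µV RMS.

Uncorrelated sources add in power (mean-square): V_tot = √(ΣV_i²)
V_tot = √[(1.98×10⁻⁶)² + (1.25×10⁻⁶)²] = 2.34×10⁻⁶ V = 2.34 µV

2.34 µV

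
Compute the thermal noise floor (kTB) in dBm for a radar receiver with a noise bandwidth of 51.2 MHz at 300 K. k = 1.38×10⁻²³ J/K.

−96.7 dBm

P_n = kTB = 1.38×10⁻²³ × 300 × 5.12×10⁷ = 2.12×10⁻¹³ W
In dBm: 10 log₁₀(2.12×10⁻¹³ / 10⁻³) = −96.7 dBm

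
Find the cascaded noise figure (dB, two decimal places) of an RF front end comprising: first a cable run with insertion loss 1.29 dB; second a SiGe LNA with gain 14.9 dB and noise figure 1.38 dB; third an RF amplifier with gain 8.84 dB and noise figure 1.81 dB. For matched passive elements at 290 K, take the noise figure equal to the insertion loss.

2.72 dB

Convert to linear (a loss of L dB is a gain of −L dB): F_i = 10^(NF_i/10), G_i = 10^(G_i,dB/10)
  Stage 1: F_1 = 10^(1.29/10) = 1.346, G_1 = 10^(−1.29/10) = 0.7430
  Stage 2: F_2 = 10^(1.38/10) = 1.374, G_2 = 10^(14.9/10) = 30.90
  Stage 3: F_3 = 10^(1.81/10) = 1.517, G_3 = 10^(8.84/10) = 7.656
Friis cascade:
  F = 1.346 + (1.374 − 1)/0.7430 + (1.517 − 1)/22.96 = 1.872
NF = 10 log₁₀(1.872) = 2.72 dB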